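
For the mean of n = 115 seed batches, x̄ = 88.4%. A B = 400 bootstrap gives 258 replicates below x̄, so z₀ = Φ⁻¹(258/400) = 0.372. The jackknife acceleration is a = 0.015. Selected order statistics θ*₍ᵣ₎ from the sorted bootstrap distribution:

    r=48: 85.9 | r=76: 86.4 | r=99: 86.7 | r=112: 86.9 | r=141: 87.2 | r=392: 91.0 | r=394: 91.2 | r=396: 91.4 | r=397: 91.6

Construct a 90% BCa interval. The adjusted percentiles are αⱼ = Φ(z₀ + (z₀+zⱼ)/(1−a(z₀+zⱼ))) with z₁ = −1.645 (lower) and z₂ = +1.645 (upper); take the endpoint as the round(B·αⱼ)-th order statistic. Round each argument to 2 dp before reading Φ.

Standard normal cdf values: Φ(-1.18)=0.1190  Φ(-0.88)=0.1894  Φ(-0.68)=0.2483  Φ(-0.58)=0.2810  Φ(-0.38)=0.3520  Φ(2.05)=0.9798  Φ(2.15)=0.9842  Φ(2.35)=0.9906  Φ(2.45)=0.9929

Lower: z₀ + z₁ = 0.372 + (-1.645) = -1.273; 1 − a(z₀+z₁) = 1 − (0.015)(-1.273) = 1.0191; argument = 0.372 + (-1.273)/1.0191 = -0.8771 → -0.88.
α₁ = Φ(-0.88) = 0.1894; rank = round(400 × 0.1894) = 76; θ*₍76₎ = 86.4.
Upper: z₀ + z₂ = 2.017; 1 − a(z₀+z₂) = 0.9697; argument = 2.4519 → 2.45; α₂ = 0.9929; rank = 397; θ*₍397₎ = 91.6.

(86.4, 91.6)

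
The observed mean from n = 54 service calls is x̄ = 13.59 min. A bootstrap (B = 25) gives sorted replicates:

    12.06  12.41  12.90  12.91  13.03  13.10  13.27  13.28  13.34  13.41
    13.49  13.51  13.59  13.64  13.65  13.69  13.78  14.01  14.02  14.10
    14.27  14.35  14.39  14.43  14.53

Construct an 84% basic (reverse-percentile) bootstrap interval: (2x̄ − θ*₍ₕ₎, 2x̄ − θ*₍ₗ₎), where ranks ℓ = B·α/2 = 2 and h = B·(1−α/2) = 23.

(12.79, 14.77)

Percentile endpoints at ranks 2 and 23: θ*₍2₎ = 12.41, θ*₍23₎ = 14.39.
Basic interval reflects these around x̄:
  lower = 2 × 13.59 − 14.39 = 12.79
  upper = 2 × 13.59 − 12.41 = 14.77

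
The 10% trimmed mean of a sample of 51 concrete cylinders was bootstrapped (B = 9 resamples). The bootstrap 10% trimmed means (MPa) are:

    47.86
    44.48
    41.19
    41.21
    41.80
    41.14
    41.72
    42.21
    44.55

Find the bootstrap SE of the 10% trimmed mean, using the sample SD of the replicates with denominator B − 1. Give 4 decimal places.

Bootstrap SE is the standard deviation of the 9 replicate 10% trimmed means.
Mean of replicates: (47.86 + 44.48 + 41.19 + 41.21 + 41.80 + 41.14 + 41.72 + 42.21 + 44.55) / 9 = 386.16000 / 9 = 42.90667
Sum of squared deviations: (+4.95333)² + (+1.57333)² + (−1.71667)² + (−1.69667)² + (−1.10667)² + (−1.76667)² + (−1.18667)² + (−0.69667)² + (+1.64333)² = 41.77640
Variance = 41.77640 / 8 = 5.22205
SE* = √5.22205

SE* = 2.2852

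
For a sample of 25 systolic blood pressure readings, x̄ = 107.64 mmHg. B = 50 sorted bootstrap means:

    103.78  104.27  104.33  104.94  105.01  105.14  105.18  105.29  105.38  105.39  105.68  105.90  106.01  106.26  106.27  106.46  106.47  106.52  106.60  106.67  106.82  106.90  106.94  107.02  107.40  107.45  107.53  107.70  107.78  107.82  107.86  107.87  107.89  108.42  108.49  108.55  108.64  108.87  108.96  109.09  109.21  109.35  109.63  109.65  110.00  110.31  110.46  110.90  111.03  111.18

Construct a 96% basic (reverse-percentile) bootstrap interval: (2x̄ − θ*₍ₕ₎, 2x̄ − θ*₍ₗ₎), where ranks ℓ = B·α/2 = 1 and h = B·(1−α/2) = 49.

(104.25, 111.50)

Percentile endpoints at ranks 1 and 49: θ*₍1₎ = 103.78, θ*₍49₎ = 111.03.
Basic interval reflects these around x̄:
  lower = 2 × 107.64 − 111.03 = 104.25
  upper = 2 × 107.64 − 103.78 = 111.50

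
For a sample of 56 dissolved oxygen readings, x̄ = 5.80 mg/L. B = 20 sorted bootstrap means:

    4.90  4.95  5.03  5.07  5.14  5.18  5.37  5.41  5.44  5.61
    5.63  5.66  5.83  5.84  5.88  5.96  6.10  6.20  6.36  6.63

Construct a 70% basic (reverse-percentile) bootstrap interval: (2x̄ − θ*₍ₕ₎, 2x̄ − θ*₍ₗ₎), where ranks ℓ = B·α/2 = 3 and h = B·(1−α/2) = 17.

Percentile endpoints at ranks 3 and 17: θ*₍3₎ = 5.03, θ*₍17₎ = 6.10.
Basic interval reflects these around x̄:
  lower = 2 × 5.80 − 6.10 = 5.50
  upper = 2 × 5.80 − 5.03 = 6.57

(5.50, 6.57)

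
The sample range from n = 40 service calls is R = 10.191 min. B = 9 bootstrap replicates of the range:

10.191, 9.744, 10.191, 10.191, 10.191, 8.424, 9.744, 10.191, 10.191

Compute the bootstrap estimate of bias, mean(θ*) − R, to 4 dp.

mean(θ*) = (10.191 + 9.744 + 10.191 + 10.191 + 10.191 + 8.424 + 9.744 + 10.191 + 10.191) / 9 = 9.89533
bias = 9.89533 − 10.191

bias = −0.2957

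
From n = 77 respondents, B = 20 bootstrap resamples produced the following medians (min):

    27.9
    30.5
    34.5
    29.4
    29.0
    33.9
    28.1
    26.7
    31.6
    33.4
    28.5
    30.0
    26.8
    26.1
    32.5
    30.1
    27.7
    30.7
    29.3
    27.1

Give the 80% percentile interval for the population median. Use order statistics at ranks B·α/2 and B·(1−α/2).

Sorted replicates: 26.1, 26.7, 26.8, 27.1, 27.7, 27.9, 28.1, 28.5, 29.0, 29.3, 29.4, 30.0, 30.1, 30.5, 30.7, 31.6, 32.5, 33.4, 33.9, 34.5
α = 0.20; lower rank = 20 × 0.100 = 2; upper rank = 20 × 0.900 = 18.
The 2nd smallest replicate is 26.7; the 18th is 33.4.

(26.7, 33.4)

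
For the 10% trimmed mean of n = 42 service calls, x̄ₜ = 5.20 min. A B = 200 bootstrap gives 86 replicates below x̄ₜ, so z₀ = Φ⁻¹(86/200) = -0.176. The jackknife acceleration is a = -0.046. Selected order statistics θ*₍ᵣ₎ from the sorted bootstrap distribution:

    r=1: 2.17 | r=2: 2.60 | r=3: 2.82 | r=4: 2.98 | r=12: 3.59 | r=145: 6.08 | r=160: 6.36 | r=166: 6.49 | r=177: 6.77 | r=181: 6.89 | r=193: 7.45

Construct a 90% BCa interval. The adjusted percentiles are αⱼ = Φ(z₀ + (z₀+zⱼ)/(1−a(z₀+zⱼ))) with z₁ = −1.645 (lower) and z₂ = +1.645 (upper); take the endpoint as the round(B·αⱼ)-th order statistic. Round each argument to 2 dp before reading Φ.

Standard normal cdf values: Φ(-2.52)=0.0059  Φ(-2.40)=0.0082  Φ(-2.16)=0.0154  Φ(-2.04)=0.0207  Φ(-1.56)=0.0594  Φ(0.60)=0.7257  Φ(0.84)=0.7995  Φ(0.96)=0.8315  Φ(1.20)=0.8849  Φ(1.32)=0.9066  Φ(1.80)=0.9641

(2.82, 6.77)

Lower: z₀ + z₁ = -0.176 + (-1.645) = -1.821; 1 − a(z₀+z₁) = 1 − (-0.046)(-1.821) = 0.9162; argument = -0.176 + (-1.821)/0.9162 = -2.1635 → -2.16.
α₁ = Φ(-2.16) = 0.0154; rank = round(200 × 0.0154) = 3; θ*₍3₎ = 2.82.
Upper: z₀ + z₂ = 1.469; 1 − a(z₀+z₂) = 1.0676; argument = 1.2000 → 1.20; α₂ = 0.8849; rank = 177; θ*₍177₎ = 6.77.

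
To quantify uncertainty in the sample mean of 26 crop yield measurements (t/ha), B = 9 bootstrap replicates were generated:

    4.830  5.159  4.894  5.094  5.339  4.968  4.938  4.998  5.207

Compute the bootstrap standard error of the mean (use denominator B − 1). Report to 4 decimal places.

SE* = 0.1646

Bootstrap SE is the standard deviation of the 9 replicate means.
Mean of replicates: (4.830 + 5.159 + 4.894 + 5.094 + 5.339 + 4.968 + 4.938 + 4.998 + 5.207) / 9 = 45.42700 / 9 = 5.04744
Sum of squared deviations: (−0.21744)² + (+0.11156)² + (−0.15344)² + (+0.04656)² + (+0.29156)² + (−0.07944)² + (−0.10944)² + (−0.04944)² + (+0.15956)² = 0.21664
Variance = 0.21664 / 8 = 0.02708
SE* = √0.02708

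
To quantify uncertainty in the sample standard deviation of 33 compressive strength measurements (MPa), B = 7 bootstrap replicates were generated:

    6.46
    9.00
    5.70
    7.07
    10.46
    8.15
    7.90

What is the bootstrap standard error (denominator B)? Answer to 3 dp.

SE* = 1.482

Bootstrap SE is the standard deviation of the 7 replicate standard deviations.
Mean of replicates: (6.46 + 9.00 + 5.70 + 7.07 + 10.46 + 8.15 + 7.90) / 7 = 54.7400 / 7 = 7.8200
Sum of squared deviations: (−1.3600)² + (+1.1800)² + (−2.1200)² + (−0.7500)² + (+2.6400)² + (+0.3300)² + (+0.0800)² = 15.3838
Variance = 15.3838 / 7 = 2.1977
SE* = √2.1977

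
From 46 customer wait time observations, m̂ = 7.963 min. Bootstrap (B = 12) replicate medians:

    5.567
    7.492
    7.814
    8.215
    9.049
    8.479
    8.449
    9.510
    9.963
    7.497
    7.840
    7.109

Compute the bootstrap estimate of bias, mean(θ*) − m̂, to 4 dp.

bias = +0.1190

mean(θ*) = (5.567 + 7.492 + 7.814 + 8.215 + 9.049 + 8.479 + 8.449 + 9.510 + 9.963 + 7.497 + 7.840 + 7.109) / 12 = 8.08200
bias = 8.08200 − 7.963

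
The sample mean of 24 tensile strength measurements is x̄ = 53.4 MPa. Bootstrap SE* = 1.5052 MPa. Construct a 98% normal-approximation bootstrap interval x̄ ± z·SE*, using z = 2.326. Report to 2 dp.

(49.90, 56.90)

Margin = 2.326 × 1.5052 = 3.501
Interval: 53.4 ± 3.501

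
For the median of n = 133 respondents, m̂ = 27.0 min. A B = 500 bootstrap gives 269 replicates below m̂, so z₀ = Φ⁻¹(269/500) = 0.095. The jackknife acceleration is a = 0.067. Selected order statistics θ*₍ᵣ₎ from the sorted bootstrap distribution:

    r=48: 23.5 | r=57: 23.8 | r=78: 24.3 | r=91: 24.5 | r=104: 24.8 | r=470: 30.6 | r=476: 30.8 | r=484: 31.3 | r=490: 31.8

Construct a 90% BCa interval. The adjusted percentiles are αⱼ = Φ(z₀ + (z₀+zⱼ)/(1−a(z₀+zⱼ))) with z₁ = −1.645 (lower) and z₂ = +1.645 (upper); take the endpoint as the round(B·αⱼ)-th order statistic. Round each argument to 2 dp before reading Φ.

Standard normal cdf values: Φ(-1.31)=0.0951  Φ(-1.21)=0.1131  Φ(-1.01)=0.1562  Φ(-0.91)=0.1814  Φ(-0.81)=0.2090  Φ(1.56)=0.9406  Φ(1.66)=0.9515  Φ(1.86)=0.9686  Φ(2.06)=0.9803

(23.5, 31.8)

Lower: z₀ + z₁ = 0.095 + (-1.645) = -1.550; 1 − a(z₀+z₁) = 1 − (0.067)(-1.550) = 1.1038; argument = 0.095 + (-1.550)/1.1038 = -1.3092 → -1.31.
α₁ = Φ(-1.31) = 0.0951; rank = round(500 × 0.0951) = 48; θ*₍48₎ = 23.5.
Upper: z₀ + z₂ = 1.740; 1 − a(z₀+z₂) = 0.8834; argument = 2.0646 → 2.06; α₂ = 0.9803; rank = 490; θ*₍490₎ = 31.8.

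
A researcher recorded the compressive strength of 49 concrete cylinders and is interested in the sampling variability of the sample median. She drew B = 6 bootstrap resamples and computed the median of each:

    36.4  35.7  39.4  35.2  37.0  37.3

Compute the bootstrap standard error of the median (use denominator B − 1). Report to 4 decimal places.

Bootstrap SE is the standard deviation of the 6 replicate medians.
Mean of replicates: (36.4 + 35.7 + 39.4 + 35.2 + 37.0 + 37.3) / 6 = 221.00000 / 6 = 36.83333
Sum of squared deviations: (−0.43333)² + (−1.13333)² + (+2.56667)² + (−1.63333)² + (+0.16667)² + (+0.46667)² = 10.97333
Variance = 10.97333 / 5 = 2.19467
SE* = √2.19467

SE* = 1.4814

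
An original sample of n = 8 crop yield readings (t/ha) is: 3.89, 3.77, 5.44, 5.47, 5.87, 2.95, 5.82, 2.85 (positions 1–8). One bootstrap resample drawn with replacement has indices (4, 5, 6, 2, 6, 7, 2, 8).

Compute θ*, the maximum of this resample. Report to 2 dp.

Resample values: 5.47, 5.87, 2.95, 3.77, 2.95, 5.82, 3.77, 2.85.
Maximum = 5.87

θ* = 5.87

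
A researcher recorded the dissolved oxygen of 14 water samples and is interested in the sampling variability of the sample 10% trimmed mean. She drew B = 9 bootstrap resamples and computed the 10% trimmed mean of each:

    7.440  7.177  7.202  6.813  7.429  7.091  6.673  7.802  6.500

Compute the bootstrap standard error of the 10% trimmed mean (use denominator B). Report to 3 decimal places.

SE* = 0.388

Bootstrap SE is the standard deviation of the 9 replicate 10% trimmed means.
Mean of replicates: (7.440 + 7.177 + 7.202 + 6.813 + 7.429 + 7.091 + 6.673 + 7.802 + 6.500) / 9 = 64.1270 / 9 = 7.1252
Sum of squared deviations: (+0.3148)² + (+0.0518)² + (+0.0768)² + (−0.3122)² + (+0.3038)² + (−0.0342)² + (−0.4522)² + (+0.6768)² + (−0.6252)² = 1.3520
Variance = 1.3520 / 9 = 0.1502
SE* = √0.1502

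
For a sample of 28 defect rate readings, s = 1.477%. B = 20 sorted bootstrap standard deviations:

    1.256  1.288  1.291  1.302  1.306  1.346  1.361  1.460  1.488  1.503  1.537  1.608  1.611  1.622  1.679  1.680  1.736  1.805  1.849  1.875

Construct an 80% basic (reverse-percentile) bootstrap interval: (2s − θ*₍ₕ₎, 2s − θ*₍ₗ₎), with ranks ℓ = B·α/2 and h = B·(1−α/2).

Percentile endpoints at ranks 2 and 18: θ*₍2₎ = 1.288, θ*₍18₎ = 1.805.
Basic interval reflects these around s:
  lower = 2 × 1.477 − 1.805 = 1.149
  upper = 2 × 1.477 − 1.288 = 1.666

(1.149, 1.666)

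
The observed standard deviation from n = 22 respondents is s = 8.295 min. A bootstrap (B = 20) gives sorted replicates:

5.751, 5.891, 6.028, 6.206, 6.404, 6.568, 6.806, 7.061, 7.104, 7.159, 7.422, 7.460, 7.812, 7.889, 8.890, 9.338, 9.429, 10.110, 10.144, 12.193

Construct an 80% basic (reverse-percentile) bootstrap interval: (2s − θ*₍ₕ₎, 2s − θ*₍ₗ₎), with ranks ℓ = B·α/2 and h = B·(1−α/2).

Percentile endpoints at ranks 2 and 18: θ*₍2₎ = 5.891, θ*₍18₎ = 10.110.
Basic interval reflects these around s:
  lower = 2 × 8.295 − 10.110 = 6.480
  upper = 2 × 8.295 − 5.891 = 10.699

(6.480, 10.699)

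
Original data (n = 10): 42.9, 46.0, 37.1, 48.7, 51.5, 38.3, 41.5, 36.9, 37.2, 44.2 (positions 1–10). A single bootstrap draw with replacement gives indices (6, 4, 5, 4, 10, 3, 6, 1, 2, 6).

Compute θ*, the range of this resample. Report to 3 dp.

Resample values: 38.3, 48.7, 51.5, 48.7, 44.2, 37.1, 38.3, 42.9, 46.0, 38.3.
Range = 51.5 − 37.1 = 14.400

θ* = 14.400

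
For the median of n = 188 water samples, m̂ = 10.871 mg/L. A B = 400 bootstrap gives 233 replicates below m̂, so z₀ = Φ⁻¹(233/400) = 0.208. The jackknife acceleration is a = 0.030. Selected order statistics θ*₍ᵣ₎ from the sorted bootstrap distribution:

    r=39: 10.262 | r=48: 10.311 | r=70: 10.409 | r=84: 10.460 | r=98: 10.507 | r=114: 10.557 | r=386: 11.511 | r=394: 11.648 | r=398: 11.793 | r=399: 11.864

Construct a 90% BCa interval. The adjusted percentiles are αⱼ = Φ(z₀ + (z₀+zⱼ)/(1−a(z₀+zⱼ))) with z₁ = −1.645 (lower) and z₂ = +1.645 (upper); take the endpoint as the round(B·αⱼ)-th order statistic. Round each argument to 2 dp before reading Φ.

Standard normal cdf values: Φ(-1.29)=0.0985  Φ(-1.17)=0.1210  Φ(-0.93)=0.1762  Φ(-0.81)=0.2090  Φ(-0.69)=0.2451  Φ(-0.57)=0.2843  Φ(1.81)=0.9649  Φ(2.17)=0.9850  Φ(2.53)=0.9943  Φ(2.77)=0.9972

Lower: z₀ + z₁ = 0.208 + (-1.645) = -1.437; 1 − a(z₀+z₁) = 1 − (0.030)(-1.437) = 1.0431; argument = 0.208 + (-1.437)/1.0431 = -1.1696 → -1.17.
α₁ = Φ(-1.17) = 0.1210; rank = round(400 × 0.1210) = 48; θ*₍48₎ = 10.311.
Upper: z₀ + z₂ = 1.853; 1 − a(z₀+z₂) = 0.9444; argument = 2.1701 → 2.17; α₂ = 0.9850; rank = 394; θ*₍394₎ = 11.648.

(10.311, 11.648)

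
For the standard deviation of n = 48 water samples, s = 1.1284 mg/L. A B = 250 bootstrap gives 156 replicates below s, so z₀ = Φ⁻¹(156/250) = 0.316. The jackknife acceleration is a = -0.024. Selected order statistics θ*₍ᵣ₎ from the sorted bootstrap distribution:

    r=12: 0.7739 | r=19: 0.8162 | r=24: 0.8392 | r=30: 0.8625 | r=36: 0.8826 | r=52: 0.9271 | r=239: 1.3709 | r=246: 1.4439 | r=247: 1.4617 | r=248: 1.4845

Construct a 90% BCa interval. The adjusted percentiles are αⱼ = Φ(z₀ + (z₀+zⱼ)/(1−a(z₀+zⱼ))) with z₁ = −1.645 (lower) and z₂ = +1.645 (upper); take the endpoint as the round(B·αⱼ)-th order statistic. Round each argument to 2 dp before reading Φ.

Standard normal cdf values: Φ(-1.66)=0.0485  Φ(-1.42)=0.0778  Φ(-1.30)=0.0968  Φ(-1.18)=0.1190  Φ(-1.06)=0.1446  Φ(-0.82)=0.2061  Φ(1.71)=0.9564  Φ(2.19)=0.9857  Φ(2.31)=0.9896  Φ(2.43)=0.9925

(0.8826, 1.4439)

Lower: z₀ + z₁ = 0.316 + (-1.645) = -1.329; 1 − a(z₀+z₁) = 1 − (-0.024)(-1.329) = 0.9681; argument = 0.316 + (-1.329)/0.9681 = -1.0568 → -1.06.
α₁ = Φ(-1.06) = 0.1446; rank = round(250 × 0.1446) = 36; θ*₍36₎ = 0.8826.
Upper: z₀ + z₂ = 1.961; 1 − a(z₀+z₂) = 1.0471; argument = 2.1889 → 2.19; α₂ = 0.9857; rank = 246; θ*₍246₎ = 1.4439.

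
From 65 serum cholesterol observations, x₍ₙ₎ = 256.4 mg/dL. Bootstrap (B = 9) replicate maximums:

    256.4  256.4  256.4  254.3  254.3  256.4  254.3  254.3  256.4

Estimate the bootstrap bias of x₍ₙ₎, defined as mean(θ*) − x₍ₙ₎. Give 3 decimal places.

bias = −0.933

mean(θ*) = (256.4 + 256.4 + 256.4 + 254.3 + 254.3 + 256.4 + 254.3 + 254.3 + 256.4) / 9 = 255.4667
bias = 255.4667 − 256.4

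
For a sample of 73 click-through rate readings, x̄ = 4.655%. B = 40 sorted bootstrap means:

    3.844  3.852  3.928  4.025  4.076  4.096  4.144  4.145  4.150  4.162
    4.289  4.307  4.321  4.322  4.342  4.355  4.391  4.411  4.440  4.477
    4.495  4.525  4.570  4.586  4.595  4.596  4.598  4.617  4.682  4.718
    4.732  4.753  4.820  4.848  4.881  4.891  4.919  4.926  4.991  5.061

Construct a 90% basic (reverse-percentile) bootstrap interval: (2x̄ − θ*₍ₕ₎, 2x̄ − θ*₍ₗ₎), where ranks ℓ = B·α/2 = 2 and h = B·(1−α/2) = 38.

Percentile endpoints at ranks 2 and 38: θ*₍2₎ = 3.852, θ*₍38₎ = 4.926.
Basic interval reflects these around x̄:
  lower = 2 × 4.655 − 4.926 = 4.384
  upper = 2 × 4.655 − 3.852 = 5.458

(4.384, 5.458)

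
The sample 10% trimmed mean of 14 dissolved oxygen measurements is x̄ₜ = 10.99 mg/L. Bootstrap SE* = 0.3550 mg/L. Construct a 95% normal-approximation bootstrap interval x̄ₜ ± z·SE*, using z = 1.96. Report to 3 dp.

(10.294, 11.686)

Margin = 1.96 × 0.3550 = 0.6958
Interval: 10.99 ± 0.6958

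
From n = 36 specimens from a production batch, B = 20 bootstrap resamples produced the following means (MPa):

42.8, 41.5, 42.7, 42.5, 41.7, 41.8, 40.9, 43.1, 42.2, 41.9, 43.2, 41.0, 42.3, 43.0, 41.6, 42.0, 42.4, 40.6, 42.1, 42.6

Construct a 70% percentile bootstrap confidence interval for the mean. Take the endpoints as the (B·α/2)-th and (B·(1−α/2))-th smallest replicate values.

(41.0, 42.8)

Sorted replicates: 40.6, 40.9, 41.0, 41.5, 41.6, 41.7, 41.8, 41.9, 42.0, 42.1, 42.2, 42.3, 42.4, 42.5, 42.6, 42.7, 42.8, 43.0, 43.1, 43.2
α = 0.30; lower rank = 20 × 0.150 = 3; upper rank = 20 × 0.850 = 17.
The 3rd smallest replicate is 41.0; the 17th is 42.8.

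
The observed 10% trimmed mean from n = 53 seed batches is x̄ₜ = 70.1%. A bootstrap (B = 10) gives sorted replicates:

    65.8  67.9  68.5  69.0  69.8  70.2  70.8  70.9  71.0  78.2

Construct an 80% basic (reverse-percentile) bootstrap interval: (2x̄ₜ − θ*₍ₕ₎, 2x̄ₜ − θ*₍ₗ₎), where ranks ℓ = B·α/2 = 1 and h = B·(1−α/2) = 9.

Percentile endpoints at ranks 1 and 9: θ*₍1₎ = 65.8, θ*₍9₎ = 71.0.
Basic interval reflects these around x̄ₜ:
  lower = 2 × 70.1 − 71.0 = 69.2
  upper = 2 × 70.1 − 65.8 = 74.4

(69.2, 74.4)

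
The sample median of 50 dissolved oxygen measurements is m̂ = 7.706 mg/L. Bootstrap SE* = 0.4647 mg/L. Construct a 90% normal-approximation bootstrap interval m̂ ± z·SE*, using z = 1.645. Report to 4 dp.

(6.9416, 8.4704)

Margin = 1.645 × 0.4647 = 0.76443
Interval: 7.706 ± 0.76443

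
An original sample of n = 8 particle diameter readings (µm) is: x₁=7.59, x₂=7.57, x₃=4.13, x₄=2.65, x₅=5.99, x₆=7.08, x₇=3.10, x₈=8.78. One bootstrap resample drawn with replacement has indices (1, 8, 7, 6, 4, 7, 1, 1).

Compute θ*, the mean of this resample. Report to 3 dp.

Resample values: 7.59, 8.78, 3.10, 7.08, 2.65, 3.10, 7.59, 7.59.
Mean = (7.59 + 8.78 + 3.10 + 7.08 + 2.65 + 3.10 + 7.59 + 7.59) / 8 = 47.480 / 8 = 5.935

θ* = 5.935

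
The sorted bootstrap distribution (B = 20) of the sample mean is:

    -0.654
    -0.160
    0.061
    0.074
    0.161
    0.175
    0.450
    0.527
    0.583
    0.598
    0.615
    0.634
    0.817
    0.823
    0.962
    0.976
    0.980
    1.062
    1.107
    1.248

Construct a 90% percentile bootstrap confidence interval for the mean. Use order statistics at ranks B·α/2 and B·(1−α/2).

(-0.654, 1.107)

α = 0.10; lower rank = 20 × 0.050 = 1; upper rank = 20 × 0.950 = 19.
The 1st smallest replicate is -0.654; the 19th is 1.107.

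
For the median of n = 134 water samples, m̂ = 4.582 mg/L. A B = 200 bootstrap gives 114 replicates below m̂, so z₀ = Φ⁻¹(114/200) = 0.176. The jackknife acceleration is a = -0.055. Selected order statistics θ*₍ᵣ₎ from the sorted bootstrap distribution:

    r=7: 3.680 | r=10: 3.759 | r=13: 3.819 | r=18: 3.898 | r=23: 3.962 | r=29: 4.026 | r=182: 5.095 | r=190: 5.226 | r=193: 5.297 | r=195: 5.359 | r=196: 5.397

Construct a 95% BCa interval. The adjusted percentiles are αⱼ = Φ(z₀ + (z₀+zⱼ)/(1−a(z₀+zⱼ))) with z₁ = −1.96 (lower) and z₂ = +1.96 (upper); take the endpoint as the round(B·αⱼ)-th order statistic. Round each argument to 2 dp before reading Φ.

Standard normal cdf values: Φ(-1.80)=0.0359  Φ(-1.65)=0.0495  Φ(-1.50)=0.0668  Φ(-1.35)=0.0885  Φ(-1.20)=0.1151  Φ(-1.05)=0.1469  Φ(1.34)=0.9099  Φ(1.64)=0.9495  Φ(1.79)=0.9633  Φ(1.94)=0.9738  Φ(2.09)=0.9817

Lower: z₀ + z₁ = 0.176 + (-1.960) = -1.784; 1 − a(z₀+z₁) = 1 − (-0.055)(-1.784) = 0.9019; argument = 0.176 + (-1.784)/0.9019 = -1.8021 → -1.80.
α₁ = Φ(-1.80) = 0.0359; rank = round(200 × 0.0359) = 7; θ*₍7₎ = 3.680.
Upper: z₀ + z₂ = 2.136; 1 − a(z₀+z₂) = 1.1175; argument = 2.0874 → 2.09; α₂ = 0.9817; rank = 196; θ*₍196₎ = 5.397.

(3.680, 5.397)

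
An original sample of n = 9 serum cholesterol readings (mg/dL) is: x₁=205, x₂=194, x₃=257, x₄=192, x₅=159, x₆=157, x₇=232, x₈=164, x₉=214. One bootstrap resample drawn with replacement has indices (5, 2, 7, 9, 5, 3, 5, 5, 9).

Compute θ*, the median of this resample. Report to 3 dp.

θ* = 194.000

Resample values: 159, 194, 232, 214, 159, 257, 159, 159, 214.
Sorted: 159, 159, 159, 159, 194, 214, 214, 232, 257
Median = middle value = 194.000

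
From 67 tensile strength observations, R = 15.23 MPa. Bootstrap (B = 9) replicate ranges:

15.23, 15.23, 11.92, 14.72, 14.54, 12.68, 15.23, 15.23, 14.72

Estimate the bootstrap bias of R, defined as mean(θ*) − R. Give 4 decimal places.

bias = −0.8411

mean(θ*) = (15.23 + 15.23 + 11.92 + 14.72 + 14.54 + 12.68 + 15.23 + 15.23 + 14.72) / 9 = 14.38889
bias = 14.38889 − 15.23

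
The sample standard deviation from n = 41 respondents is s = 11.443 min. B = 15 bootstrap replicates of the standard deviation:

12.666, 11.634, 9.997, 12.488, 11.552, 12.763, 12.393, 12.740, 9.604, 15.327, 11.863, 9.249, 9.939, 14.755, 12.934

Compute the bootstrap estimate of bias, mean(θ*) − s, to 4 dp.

mean(θ*) = (12.666 + 11.634 + 9.997 + 12.488 + 11.552 + 12.763 + 12.393 + 12.740 + 9.604 + 15.327 + 11.863 + 9.249 + 9.939 + 14.755 + 12.934) / 15 = 11.99360
bias = 11.99360 − 11.443

bias = +0.5506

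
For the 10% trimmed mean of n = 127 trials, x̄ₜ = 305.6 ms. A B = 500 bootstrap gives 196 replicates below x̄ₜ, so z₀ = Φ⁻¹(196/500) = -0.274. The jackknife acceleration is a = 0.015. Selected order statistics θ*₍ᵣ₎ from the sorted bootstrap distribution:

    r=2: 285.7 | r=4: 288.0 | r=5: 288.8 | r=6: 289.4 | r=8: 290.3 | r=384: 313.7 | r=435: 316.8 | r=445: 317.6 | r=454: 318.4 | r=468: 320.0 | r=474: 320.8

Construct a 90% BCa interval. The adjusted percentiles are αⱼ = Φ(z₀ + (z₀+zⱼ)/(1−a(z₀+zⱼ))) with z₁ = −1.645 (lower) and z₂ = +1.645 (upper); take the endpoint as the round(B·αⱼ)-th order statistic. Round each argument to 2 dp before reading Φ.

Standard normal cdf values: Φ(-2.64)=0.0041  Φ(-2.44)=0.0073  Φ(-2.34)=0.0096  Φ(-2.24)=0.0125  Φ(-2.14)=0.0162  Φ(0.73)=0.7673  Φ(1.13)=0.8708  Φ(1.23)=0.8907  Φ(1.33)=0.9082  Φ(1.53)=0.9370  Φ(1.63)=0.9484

(290.3, 316.8)

Lower: z₀ + z₁ = -0.274 + (-1.645) = -1.919; 1 − a(z₀+z₁) = 1 − (0.015)(-1.919) = 1.0288; argument = -0.274 + (-1.919)/1.0288 = -2.1393 → -2.14.
α₁ = Φ(-2.14) = 0.0162; rank = round(500 × 0.0162) = 8; θ*₍8₎ = 290.3.
Upper: z₀ + z₂ = 1.371; 1 − a(z₀+z₂) = 0.9794; argument = 1.1258 → 1.13; α₂ = 0.8708; rank = 435; θ*₍435₎ = 316.8.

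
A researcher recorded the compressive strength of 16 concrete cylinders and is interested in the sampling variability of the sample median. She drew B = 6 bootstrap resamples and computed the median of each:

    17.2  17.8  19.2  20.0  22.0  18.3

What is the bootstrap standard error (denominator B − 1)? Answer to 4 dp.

Bootstrap SE is the standard deviation of the 6 replicate medians.
Mean of replicates: (17.2 + 17.8 + 19.2 + 20.0 + 22.0 + 18.3) / 6 = 114.50000 / 6 = 19.08333
Sum of squared deviations: (−1.88333)² + (−1.28333)² + (+0.11667)² + (+0.91667)² + (+2.91667)² + (−0.78333)² = 15.16833
Variance = 15.16833 / 5 = 3.03367
SE* = √3.03367

SE* = 1.7417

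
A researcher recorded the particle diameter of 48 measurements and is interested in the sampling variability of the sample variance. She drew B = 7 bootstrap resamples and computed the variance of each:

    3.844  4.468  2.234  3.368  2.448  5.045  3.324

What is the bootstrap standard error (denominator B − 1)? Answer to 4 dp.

SE* = 1.0159

Bootstrap SE is the standard deviation of the 7 replicate variances.
Mean of replicates: (3.844 + 4.468 + 2.234 + 3.368 + 2.448 + 5.045 + 3.324) / 7 = 24.73100 / 7 = 3.53300
Sum of squared deviations: (+0.31100)² + (+0.93500)² + (−1.29900)² + (−0.16500)² + (−1.08500)² + (+1.51200)² + (−0.20900)² = 6.19262
Variance = 6.19262 / 6 = 1.03210
SE* = √1.03210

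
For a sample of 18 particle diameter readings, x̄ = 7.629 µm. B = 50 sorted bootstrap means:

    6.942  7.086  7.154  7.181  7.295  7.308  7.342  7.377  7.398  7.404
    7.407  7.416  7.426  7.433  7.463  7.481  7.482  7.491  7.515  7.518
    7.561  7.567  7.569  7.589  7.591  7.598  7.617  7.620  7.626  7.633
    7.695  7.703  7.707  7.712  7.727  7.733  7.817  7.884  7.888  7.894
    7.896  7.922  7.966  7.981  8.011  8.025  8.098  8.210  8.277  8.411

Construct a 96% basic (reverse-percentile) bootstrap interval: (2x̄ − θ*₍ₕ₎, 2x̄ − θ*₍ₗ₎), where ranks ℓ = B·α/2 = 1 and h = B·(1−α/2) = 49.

Percentile endpoints at ranks 1 and 49: θ*₍1₎ = 6.942, θ*₍49₎ = 8.277.
Basic interval reflects these around x̄:
  lower = 2 × 7.629 − 8.277 = 6.981
  upper = 2 × 7.629 − 6.942 = 8.316

(6.981, 8.316)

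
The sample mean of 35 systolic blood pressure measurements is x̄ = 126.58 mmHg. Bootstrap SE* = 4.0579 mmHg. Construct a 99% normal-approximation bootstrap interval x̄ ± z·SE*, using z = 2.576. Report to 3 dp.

Margin = 2.576 × 4.0579 = 10.4532
Interval: 126.58 ± 10.4532

(116.127, 137.033)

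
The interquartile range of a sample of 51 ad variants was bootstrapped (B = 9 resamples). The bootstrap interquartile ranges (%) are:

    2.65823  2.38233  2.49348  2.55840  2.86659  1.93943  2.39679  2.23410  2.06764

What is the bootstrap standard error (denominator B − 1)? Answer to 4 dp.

Bootstrap SE is the standard deviation of the 9 replicate interquartile ranges.
Mean of replicates: (2.65823 + 2.38233 + 2.49348 + 2.55840 + 2.86659 + 1.93943 + 2.39679 + 2.23410 + 2.06764) / 9 = 21.596990 / 9 = 2.399666
Sum of squared deviations: (+0.258564)² + (−0.017336)² + (+0.093814)² + (+0.158734)² + (+0.466924)² + (−0.460236)² + (−0.002876)² + (−0.165566)² + (−0.332026)² = 0.668650
Variance = 0.668650 / 8 = 0.083581
SE* = √0.083581

SE* = 0.2891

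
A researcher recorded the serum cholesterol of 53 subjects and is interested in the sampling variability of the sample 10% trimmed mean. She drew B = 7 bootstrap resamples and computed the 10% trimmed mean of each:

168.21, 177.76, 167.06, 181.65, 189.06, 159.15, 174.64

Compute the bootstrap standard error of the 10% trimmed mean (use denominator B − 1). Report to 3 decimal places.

SE* = 10.017

Bootstrap SE is the standard deviation of the 7 replicate 10% trimmed means.
Mean of replicates: (168.21 + 177.76 + 167.06 + 181.65 + 189.06 + 159.15 + 174.64) / 7 = 1217.5300 / 7 = 173.9329
Sum of squared deviations: (−5.7229)² + (+3.8271)² + (−6.8729)² + (+7.7171)² + (+15.1271)² + (−14.7829)² + (+0.7071)² = 602.0519
Variance = 602.0519 / 6 = 100.3420
SE* = √100.3420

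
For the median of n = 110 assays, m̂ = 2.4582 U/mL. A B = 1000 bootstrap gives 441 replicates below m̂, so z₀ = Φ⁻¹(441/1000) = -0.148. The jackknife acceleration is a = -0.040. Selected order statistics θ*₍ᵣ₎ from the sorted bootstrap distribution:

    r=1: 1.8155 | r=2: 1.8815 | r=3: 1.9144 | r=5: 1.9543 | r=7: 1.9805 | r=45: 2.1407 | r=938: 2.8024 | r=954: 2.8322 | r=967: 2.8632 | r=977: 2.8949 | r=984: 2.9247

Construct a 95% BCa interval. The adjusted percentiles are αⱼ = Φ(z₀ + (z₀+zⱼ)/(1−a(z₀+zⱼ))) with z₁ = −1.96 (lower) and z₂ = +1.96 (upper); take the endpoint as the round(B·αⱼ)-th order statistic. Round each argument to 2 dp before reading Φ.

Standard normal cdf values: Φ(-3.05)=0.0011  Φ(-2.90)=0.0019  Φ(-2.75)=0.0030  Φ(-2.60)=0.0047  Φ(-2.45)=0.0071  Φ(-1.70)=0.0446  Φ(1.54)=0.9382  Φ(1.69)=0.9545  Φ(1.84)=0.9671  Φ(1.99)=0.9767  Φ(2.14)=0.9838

(1.9805, 2.8024)

Lower: z₀ + z₁ = -0.148 + (-1.960) = -2.108; 1 − a(z₀+z₁) = 1 − (-0.040)(-2.108) = 0.9157; argument = -0.148 + (-2.108)/0.9157 = -2.4501 → -2.45.
α₁ = Φ(-2.45) = 0.0071; rank = round(1000 × 0.0071) = 7; θ*₍7₎ = 1.9805.
Upper: z₀ + z₂ = 1.812; 1 − a(z₀+z₂) = 1.0725; argument = 1.5415 → 1.54; α₂ = 0.9382; rank = 938; θ*₍938₎ = 2.8024.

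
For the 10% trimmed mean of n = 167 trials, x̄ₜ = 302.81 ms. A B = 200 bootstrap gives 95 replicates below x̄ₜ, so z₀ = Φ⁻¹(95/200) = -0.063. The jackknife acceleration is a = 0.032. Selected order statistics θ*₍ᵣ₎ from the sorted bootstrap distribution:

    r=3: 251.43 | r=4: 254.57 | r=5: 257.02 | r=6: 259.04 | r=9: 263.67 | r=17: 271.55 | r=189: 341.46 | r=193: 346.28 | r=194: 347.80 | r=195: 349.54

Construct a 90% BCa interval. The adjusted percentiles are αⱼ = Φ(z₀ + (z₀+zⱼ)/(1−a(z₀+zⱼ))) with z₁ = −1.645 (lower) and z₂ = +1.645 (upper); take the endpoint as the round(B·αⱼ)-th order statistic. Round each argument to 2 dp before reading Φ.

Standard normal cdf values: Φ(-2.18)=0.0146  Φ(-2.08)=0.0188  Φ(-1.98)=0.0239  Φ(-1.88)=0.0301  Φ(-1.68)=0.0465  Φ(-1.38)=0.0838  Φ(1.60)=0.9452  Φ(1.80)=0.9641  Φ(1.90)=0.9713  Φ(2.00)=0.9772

Lower: z₀ + z₁ = -0.063 + (-1.645) = -1.708; 1 − a(z₀+z₁) = 1 − (0.032)(-1.708) = 1.0547; argument = -0.063 + (-1.708)/1.0547 = -1.6825 → -1.68.
α₁ = Φ(-1.68) = 0.0465; rank = round(200 × 0.0465) = 9; θ*₍9₎ = 263.67.
Upper: z₀ + z₂ = 1.582; 1 − a(z₀+z₂) = 0.9494; argument = 1.6034 → 1.60; α₂ = 0.9452; rank = 189; θ*₍189₎ = 341.46.

(263.67, 341.46)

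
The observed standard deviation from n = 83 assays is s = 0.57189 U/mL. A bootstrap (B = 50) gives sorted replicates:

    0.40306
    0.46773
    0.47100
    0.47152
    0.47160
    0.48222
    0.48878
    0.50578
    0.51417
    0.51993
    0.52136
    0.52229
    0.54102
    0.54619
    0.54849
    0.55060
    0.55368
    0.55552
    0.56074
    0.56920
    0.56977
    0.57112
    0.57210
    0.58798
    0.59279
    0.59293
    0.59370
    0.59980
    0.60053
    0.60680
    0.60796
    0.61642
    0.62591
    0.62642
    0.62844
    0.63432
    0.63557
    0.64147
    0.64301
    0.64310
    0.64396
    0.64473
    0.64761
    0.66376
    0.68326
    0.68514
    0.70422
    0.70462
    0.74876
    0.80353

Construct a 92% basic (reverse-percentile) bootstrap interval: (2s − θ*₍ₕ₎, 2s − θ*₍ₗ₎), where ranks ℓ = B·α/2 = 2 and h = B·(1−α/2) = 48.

(0.43916, 0.67605)

Percentile endpoints at ranks 2 and 48: θ*₍2₎ = 0.46773, θ*₍48₎ = 0.70462.
Basic interval reflects these around s:
  lower = 2 × 0.57189 − 0.70462 = 0.43916
  upper = 2 × 0.57189 − 0.46773 = 0.67605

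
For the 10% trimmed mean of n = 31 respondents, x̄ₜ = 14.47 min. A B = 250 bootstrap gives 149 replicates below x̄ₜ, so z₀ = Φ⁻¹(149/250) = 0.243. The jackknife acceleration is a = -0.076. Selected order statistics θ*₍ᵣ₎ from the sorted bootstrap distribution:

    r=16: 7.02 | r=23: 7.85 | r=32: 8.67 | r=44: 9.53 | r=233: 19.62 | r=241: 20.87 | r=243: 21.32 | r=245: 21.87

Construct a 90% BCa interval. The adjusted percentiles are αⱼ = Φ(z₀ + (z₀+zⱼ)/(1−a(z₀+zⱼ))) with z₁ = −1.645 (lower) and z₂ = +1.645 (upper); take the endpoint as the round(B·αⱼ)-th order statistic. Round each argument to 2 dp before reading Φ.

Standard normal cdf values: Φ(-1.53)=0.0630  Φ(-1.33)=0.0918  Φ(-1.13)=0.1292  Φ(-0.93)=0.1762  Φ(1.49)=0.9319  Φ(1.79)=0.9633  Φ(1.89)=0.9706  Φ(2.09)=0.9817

Lower: z₀ + z₁ = 0.243 + (-1.645) = -1.402; 1 − a(z₀+z₁) = 1 − (-0.076)(-1.402) = 0.8934; argument = 0.243 + (-1.402)/0.8934 = -1.3262 → -1.33.
α₁ = Φ(-1.33) = 0.0918; rank = round(250 × 0.0918) = 23; θ*₍23₎ = 7.85.
Upper: z₀ + z₂ = 1.888; 1 − a(z₀+z₂) = 1.1435; argument = 1.8941 → 1.89; α₂ = 0.9706; rank = 243; θ*₍243₎ = 21.32.

(7.85, 21.32)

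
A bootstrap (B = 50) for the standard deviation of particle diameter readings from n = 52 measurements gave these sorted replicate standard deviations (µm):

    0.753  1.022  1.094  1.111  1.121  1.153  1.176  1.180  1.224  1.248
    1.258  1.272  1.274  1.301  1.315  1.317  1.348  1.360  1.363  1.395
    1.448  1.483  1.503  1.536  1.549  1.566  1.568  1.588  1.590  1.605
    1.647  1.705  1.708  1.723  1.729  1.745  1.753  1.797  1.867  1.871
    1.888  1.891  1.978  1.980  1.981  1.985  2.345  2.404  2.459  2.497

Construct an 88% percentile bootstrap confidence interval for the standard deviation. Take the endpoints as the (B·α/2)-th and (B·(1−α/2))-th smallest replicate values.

(1.094, 2.345)

α = 0.12; lower rank = 50 × 0.060 = 3; upper rank = 50 × 0.940 = 47.
The 3rd smallest replicate is 1.094; the 47th is 2.345.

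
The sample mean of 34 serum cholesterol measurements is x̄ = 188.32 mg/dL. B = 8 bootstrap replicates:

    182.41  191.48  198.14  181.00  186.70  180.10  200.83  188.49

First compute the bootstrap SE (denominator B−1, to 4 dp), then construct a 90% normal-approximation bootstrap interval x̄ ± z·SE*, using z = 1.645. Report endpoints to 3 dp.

Mean of replicates = 188.6438; sum of squared deviations = 420.8118; SE* = √(420.8118/7) = 7.7534
Margin = 1.645 × 7.7534 = 12.7543
Interval: 188.32 ± 12.7543

(175.566, 201.074)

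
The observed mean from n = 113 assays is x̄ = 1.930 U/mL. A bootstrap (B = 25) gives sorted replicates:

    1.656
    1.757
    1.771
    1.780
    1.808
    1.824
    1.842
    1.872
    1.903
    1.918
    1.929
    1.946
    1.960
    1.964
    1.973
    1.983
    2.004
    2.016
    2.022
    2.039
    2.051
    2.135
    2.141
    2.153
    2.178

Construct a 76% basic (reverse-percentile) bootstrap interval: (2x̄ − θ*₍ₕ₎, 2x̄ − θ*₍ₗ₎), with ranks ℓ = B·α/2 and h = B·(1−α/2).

(1.725, 2.089)

Percentile endpoints at ranks 3 and 22: θ*₍3₎ = 1.771, θ*₍22₎ = 2.135.
Basic interval reflects these around x̄:
  lower = 2 × 1.930 − 2.135 = 1.725
  upper = 2 × 1.930 − 1.771 = 2.089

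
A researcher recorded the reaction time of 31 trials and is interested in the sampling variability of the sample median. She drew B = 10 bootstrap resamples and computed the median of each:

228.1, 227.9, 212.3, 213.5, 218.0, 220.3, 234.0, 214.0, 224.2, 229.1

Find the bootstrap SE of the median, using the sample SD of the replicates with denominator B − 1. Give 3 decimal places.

SE* = 7.603

Bootstrap SE is the standard deviation of the 10 replicate medians.
Mean of replicates: (228.1 + 227.9 + 212.3 + 213.5 + 218.0 + 220.3 + 234.0 + 214.0 + 224.2 + 229.1) / 10 = 2221.4000 / 10 = 222.1400
Sum of squared deviations: (+5.9600)² + (+5.7600)² + (−9.8400)² + (−8.6400)² + (−4.1400)² + (−1.8400)² + (+11.8600)² + (−8.1400)² + (+2.0600)² + (+6.9600)² = 520.3040
Variance = 520.3040 / 9 = 57.8116
SE* = √57.8116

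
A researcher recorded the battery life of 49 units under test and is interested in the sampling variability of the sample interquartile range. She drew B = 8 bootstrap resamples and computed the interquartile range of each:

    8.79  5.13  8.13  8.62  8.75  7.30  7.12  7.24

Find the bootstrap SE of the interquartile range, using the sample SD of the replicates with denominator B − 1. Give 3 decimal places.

SE* = 1.231

Bootstrap SE is the standard deviation of the 8 replicate interquartile ranges.
Mean of replicates: (8.79 + 5.13 + 8.13 + 8.62 + 8.75 + 7.30 + 7.12 + 7.24) / 8 = 61.0800 / 8 = 7.6350
Sum of squared deviations: (+1.1550)² + (−2.5050)² + (+0.4950)² + (+0.9850)² + (+1.1150)² + (−0.3350)² + (−0.5150)² + (−0.3950)² = 10.6010
Variance = 10.6010 / 7 = 1.5144
SE* = √1.5144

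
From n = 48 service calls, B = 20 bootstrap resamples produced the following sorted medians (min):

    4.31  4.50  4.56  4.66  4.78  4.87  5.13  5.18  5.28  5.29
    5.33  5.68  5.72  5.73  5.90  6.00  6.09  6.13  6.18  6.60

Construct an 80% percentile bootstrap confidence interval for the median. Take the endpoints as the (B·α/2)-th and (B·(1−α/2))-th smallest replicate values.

α = 0.20; lower rank = 20 × 0.100 = 2; upper rank = 20 × 0.900 = 18.
The 2nd smallest replicate is 4.50; the 18th is 6.13.

(4.50, 6.13)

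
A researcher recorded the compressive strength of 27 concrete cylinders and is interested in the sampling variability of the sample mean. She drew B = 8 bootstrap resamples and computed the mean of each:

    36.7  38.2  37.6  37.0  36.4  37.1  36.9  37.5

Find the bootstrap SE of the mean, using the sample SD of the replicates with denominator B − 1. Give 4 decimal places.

Bootstrap SE is the standard deviation of the 8 replicate means.
Mean of replicates: (36.7 + 38.2 + 37.6 + 37.0 + 36.4 + 37.1 + 36.9 + 37.5) / 8 = 297.40000 / 8 = 37.17500
Sum of squared deviations: (−0.47500)² + (+1.02500)² + (+0.42500)² + (−0.17500)² + (−0.77500)² + (−0.07500)² + (−0.27500)² + (+0.32500)² = 2.27500
Variance = 2.27500 / 7 = 0.32500
SE* = √0.32500

SE* = 0.5701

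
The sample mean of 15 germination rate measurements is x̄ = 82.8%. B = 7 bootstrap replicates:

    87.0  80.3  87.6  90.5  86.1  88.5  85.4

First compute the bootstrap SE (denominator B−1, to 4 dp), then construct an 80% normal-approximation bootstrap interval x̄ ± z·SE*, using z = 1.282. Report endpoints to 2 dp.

Mean of replicates = 86.4857; sum of squared deviations = 61.2686; SE* = √(61.2686/6) = 3.1955
Margin = 1.282 × 3.1955 = 4.097
Interval: 82.8 ± 4.097

(78.70, 86.90)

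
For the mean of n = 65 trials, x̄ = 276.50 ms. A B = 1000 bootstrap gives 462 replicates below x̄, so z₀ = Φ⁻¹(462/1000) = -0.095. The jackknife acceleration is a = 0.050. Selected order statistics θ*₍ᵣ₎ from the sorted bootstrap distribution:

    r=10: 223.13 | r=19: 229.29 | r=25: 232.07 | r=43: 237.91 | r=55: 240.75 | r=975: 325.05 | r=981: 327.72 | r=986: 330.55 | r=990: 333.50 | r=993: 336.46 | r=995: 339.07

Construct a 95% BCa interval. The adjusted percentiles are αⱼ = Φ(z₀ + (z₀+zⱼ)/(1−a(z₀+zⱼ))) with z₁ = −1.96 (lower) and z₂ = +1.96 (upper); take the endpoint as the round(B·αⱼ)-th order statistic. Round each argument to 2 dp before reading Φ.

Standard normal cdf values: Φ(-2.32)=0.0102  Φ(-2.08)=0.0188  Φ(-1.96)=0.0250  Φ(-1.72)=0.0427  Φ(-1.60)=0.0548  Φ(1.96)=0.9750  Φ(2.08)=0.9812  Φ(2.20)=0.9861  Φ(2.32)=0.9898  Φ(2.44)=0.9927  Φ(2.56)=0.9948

Lower: z₀ + z₁ = -0.095 + (-1.960) = -2.055; 1 − a(z₀+z₁) = 1 − (0.050)(-2.055) = 1.1027; argument = -0.095 + (-2.055)/1.1027 = -1.9585 → -1.96.
α₁ = Φ(-1.96) = 0.0250; rank = round(1000 × 0.0250) = 25; θ*₍25₎ = 232.07.
Upper: z₀ + z₂ = 1.865; 1 − a(z₀+z₂) = 0.9067; argument = 1.9618 → 1.96; α₂ = 0.9750; rank = 975; θ*₍975₎ = 325.05.

(232.07, 325.05)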